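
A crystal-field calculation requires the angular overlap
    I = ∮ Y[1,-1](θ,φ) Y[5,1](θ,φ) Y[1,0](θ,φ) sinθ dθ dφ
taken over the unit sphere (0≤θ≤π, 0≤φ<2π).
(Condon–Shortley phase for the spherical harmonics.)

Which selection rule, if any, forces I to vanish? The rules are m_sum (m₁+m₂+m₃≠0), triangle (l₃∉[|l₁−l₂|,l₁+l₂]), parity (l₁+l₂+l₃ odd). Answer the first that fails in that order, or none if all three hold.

triangle

azimuthal sum: -1 + 1 + 0 = 0  ✓
4 ≤ 1 ≤ 6 (triangle on l)  ✗
L = 1 + 5 + 1 = 7 (odd)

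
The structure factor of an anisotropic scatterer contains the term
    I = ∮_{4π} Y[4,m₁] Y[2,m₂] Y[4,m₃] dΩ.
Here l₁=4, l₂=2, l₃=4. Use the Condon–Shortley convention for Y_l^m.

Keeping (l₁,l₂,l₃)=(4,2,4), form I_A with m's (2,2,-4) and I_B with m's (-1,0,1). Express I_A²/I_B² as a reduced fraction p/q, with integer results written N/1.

168/289

Same 4,2,4: normalisation and zero-m 3j drop out of the ratio.
A: Δ: 2! 6! 2! / 11! → 1/13860; sum: t=2:+1/2880 = 1/2880; 3j²(4 2 4; 2 2 -4) = Δ·Π!·Σ² = 2/165  (sign +1)
B: Δ: 2! 6! 2! / 11! → 1/13860; sum: t=0:+1/480 t=1:−1/48 t=2:+1/144 = -17/1440; 3j²(4 2 4; -1 0 1) = Δ·Π!·Σ² = 289/13860  (sign +1)
I_A²/I_B² = (2/165)/(289/13860) = 168/289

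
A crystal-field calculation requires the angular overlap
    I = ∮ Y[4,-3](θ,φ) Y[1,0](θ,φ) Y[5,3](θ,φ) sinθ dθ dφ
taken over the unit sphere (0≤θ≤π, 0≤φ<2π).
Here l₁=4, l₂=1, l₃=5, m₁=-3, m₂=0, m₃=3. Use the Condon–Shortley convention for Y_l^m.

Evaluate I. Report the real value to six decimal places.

-0.196426

Rules hold: Σm=0, L=10 even, 3≤5≤5.
N = 9·3·11 = 297
Δ = 0!·8!·2!/11! = 1/495
Racah Σ t=0..0: t=0:+1/576 = 1/576
⇒ 3j(4 1 5; 0 0 0)² = 5/99, sgn -1
Racah Σ t=0..0: t=0:+1/5040 = 1/5040
⇒ 3j(4 1 5; -3 0 3)² = 16/495, sgn +1
4πI² = N·(3j₀)²·(3jₘ)² = 16/33
I = -1·√(0.484848/4π) = -0.19642560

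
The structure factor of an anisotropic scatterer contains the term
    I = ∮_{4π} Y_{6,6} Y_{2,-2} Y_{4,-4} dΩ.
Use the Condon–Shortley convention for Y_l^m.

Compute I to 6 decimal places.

Checks pass: Σm=0; 12 even; l₃=4∈[4,8].
(2·6+1)(2·2+1)(2·4+1) = 585
Δ: 4! 8! 0! / 13! → 1/6435
sum: t=2:+1/2304 = 1/2304
3j²(6 2 4; 0 0 0) = Δ·Π!·Σ² = 5/143  (sign +1)
sum: t=0:+1/967680 = 1/967680
3j²(6 2 4; 6 -2 -4) = Δ·Π!·Σ² = 1/13  (sign +1)
combine: 4πI² = 585·5/143·1/13 = 225/143
take √, sign +1: I = 0.35384927

0.353849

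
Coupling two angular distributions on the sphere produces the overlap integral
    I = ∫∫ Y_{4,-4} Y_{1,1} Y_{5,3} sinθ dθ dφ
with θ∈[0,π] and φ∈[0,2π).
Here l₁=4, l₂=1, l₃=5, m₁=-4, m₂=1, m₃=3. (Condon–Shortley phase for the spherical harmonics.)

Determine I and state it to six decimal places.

-0.049106

m-sum 0 ✓  L=10 even ✓  3≤5≤5 ✓
Π(2lᵢ+1) = 9×3×11 = 297
triangle coeff Δ(4,1,5) = 1/495
Σ_t [0,0]: t=0:+1/576 = 1/576
(3j)²=5/99 [(4 1 5; 0 0 0)], sign=-1
Σ_t [0,0]: t=0:+1/80640 = 1/80640
(3j)²=1/495 [(4 1 5; -4 1 3)], sign=+1
⇒ 4πI² = 1/33
I = (-1)√(1/33/(4π)) = -0.04910640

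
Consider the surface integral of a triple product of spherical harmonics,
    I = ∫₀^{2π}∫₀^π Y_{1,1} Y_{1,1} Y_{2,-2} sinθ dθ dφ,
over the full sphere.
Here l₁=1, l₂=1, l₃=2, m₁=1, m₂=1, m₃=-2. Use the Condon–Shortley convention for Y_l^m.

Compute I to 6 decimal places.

Rules hold: Σm=0, L=4 even, 0≤2≤2.
N = 3·3·5 = 45
Δ = 0!·2!·2!/5! = 1/30
Racah Σ t=0..0: t=0:+1/1 = 1/1
⇒ 3j(1 1 2; 0 0 0)² = 2/15, sgn +1
Racah Σ t=0..0: t=0:+1/4 = 1/4
⇒ 3j(1 1 2; 1 1 -2)² = 1/5, sgn +1
4πI² = N·(3j₀)²·(3jₘ)² = 6/5
I = +1·√(1.2/4π) = 0.30901936

0.309019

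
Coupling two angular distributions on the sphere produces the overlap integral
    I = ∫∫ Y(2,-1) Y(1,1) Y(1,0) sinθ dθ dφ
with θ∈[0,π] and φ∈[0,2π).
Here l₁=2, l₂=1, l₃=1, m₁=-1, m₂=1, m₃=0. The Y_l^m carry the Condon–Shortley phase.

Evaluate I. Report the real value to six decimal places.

Checks pass: Σm=0; 4 even; l₃=1∈[1,3].
(2·2+1)(2·1+1)(2·1+1) = 45
Δ: 2! 2! 0! / 5! → 1/30
sum: t=1:−1/1 = -1/1
3j²(2 1 1; 0 0 0) = Δ·Π!·Σ² = 2/15  (sign +1)
sum: t=2:+1/2 = 1/2
3j²(2 1 1; -1 1 0) = Δ·Π!·Σ² = 1/10  (sign -1)
combine: 4πI² = 45·2/15·1/10 = 3/5
take √, sign -1: I = -0.21850969

-0.218510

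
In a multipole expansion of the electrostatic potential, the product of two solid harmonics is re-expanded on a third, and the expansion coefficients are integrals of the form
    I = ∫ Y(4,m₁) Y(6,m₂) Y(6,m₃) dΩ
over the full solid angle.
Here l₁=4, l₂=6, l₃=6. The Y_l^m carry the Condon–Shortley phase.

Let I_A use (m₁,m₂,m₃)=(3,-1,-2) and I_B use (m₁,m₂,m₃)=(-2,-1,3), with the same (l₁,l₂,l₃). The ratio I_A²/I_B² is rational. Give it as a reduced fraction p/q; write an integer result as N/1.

343/288

Shared (l₁,l₂,l₃)=(4,6,6): N and (l;000)² cancel in I_A²/I_B².
A: Δ = 4!·4!·8!/17! = 1/15315300; Racah Σ t=0..1: t=0:+1/103680 t=1:−1/82944 = -1/414720; ⇒ 3j(4 6 6; 3 -1 -2)² = 49/43758, sgn -1
B: Δ = 4!·4!·8!/17! = 1/15315300; Racah Σ t=2..4: t=2:+1/69120 t=3:−1/51840 t=4:+1/483840 = -1/362880; ⇒ 3j(4 6 6; -2 -1 3)² = 16/17017, sgn +1
I_A²/I_B² = (49/43758)/(16/17017) = 343/288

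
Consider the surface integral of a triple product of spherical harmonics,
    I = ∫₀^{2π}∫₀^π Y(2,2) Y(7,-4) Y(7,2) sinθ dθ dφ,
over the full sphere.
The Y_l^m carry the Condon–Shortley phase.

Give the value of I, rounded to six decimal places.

m-sum 0 ✓  L=16 even ✓  5≤7≤9 ✓
Π(2lᵢ+1) = 5×15×15 = 1125
triangle coeff Δ(2,7,7) = 1/185640
Σ_t [0,2]: t=0:+1/2419200 t=1:−1/518400 t=2:+1/2419200 = -1/907200
(3j)²=56/3315 [(2 7 7; 0 0 0)], sign=+1
Σ_t [0,0]: t=0:+1/8709120 = 1/8709120
(3j)²=55/3094 [(2 7 7; 2 -4 2)], sign=-1
⇒ 4πI² = 16500/48841
I = (-1)√(16500/48841/(4π)) = -0.16396259

-0.163963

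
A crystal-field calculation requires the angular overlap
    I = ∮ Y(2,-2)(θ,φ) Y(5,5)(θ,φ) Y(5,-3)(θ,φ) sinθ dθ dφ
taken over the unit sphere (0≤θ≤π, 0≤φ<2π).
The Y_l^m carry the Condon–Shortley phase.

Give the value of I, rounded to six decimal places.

0.088588

Rules hold: Σm=0, L=12 even, 3≤5≤7.
N = 5·11·11 = 605
Δ = 2!·2!·8!/13! = 1/38610
Racah Σ t=0..2: t=0:+1/2880 t=1:−1/576 t=2:+1/2880 = -1/960
⇒ 3j(2 5 5; 0 0 0)² = 10/429, sgn +1
Racah Σ t=2..2: t=2:+1/161280 = 1/161280
⇒ 3j(2 5 5; -2 5 -3)² = 1/143, sgn +1
4πI² = N·(3j₀)²·(3jₘ)² = 50/507
I = +1·√(0.0986193/4π) = 0.08858824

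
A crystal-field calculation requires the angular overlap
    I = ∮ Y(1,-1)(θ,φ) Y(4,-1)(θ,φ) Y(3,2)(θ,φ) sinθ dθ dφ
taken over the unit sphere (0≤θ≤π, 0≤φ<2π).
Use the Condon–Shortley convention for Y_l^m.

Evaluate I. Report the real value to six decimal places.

Checks pass: Σm=0; 8 even; l₃=3∈[3,5].
(2·1+1)(2·4+1)(2·3+1) = 189
Δ: 2! 0! 6! / 9! → 1/252
sum: t=1:−1/36 = -1/36
3j²(1 4 3; 0 0 0) = Δ·Π!·Σ² = 4/63  (sign +1)
sum: t=2:+1/240 = 1/240
3j²(1 4 3; -1 -1 2) = Δ·Π!·Σ² = 1/84  (sign -1)
combine: 4πI² = 189·4/63·1/84 = 1/7
take √, sign -1: I = -0.10662181

-0.106622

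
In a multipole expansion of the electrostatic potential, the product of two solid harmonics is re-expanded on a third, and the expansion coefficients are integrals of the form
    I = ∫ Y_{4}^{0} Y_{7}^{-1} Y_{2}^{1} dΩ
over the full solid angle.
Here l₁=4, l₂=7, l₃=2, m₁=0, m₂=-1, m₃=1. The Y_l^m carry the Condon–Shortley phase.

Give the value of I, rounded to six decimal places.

0.000000

l₃=2 ∉ [3,11] — triangle fails ⇒ I = 0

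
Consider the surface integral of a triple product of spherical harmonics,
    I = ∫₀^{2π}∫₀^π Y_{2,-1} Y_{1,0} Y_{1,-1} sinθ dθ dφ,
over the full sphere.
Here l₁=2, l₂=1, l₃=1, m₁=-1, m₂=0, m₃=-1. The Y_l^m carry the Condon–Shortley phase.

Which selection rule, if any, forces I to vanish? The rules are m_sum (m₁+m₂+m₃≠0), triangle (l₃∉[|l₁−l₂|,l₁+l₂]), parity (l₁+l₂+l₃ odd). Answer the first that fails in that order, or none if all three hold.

azimuthal sum: -1 + 0 − 1 = -2  ✗
1 ≤ 1 ≤ 3 (triangle on l)
L = 2 + 1 + 1 = 4 (even)

m_sum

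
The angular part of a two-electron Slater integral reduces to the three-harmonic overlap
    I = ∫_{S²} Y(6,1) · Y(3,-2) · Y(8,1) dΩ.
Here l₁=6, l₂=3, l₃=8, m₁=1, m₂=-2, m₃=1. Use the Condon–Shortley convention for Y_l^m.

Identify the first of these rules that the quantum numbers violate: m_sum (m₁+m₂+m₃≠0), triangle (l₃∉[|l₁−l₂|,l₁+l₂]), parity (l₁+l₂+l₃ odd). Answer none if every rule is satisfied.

parity

azimuthal sum: 1 − 2 + 1 = 0  ✓
3 ≤ 8 ≤ 9 (triangle on l)  ✓
L = 6 + 3 + 8 = 17 (odd)  ✗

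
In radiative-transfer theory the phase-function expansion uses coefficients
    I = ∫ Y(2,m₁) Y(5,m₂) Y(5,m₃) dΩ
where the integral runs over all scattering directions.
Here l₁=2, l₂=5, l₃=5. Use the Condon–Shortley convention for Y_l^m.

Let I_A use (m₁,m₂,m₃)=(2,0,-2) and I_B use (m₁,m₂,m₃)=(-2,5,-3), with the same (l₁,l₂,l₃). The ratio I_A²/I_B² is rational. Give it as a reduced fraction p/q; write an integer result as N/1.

Same 2,5,5: normalisation and zero-m 3j drop out of the ratio.
A: Δ: 2! 2! 8! / 13! → 1/38610; sum: t=0:+1/2880 = 1/2880; 3j²(2 5 5; 2 0 -2) = Δ·Π!·Σ² = 14/429  (sign -1)
B: Δ: 2! 2! 8! / 13! → 1/38610; sum: t=2:+1/161280 = 1/161280; 3j²(2 5 5; -2 5 -3) = Δ·Π!·Σ² = 1/143  (sign +1)
I_A²/I_B² = (14/429)/(1/143) = 14/3

14/3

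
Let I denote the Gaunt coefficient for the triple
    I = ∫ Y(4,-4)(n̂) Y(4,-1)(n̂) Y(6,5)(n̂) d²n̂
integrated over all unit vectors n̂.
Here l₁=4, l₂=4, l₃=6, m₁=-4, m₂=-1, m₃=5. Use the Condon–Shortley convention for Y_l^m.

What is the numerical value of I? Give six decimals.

0.200167

Checks pass: Σm=0; 14 even; l₃=6∈[0,8].
(2·4+1)(2·4+1)(2·6+1) = 1053
Δ: 2! 6! 6! / 15! → 1/1261260
sum: t=0:+1/4608 t=1:−1/1296 t=2:+1/4608 = -7/20736
3j²(4 4 6; 0 0 0) = Δ·Π!·Σ² = 20/1287  (sign -1)
sum: t=2:+1/172800 = 1/172800
3j²(4 4 6; -4 -1 5) = Δ·Π!·Σ² = 2/65  (sign -1)
combine: 4πI² = 1053·20/1287·2/65 = 72/143
take √, sign +1: I = 0.20016738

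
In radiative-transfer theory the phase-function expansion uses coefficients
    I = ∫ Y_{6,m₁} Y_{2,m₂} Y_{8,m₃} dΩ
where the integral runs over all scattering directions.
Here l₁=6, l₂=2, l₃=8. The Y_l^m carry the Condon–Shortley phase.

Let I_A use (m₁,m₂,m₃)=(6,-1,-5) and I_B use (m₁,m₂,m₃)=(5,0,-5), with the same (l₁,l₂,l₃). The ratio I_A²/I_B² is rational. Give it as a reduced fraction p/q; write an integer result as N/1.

Shared (l₁,l₂,l₃)=(6,2,8): N and (l;000)² cancel in I_A²/I_B².
A: Δ = 0!·12!·4!/17! = 1/30940; Racah Σ t=0..0: t=0:+1/2874009600 = 1/2874009600; ⇒ 3j(6 2 8; 6 -1 -5)² = 1/2380, sgn -1
B: Δ = 0!·12!·4!/17! = 1/30940; Racah Σ t=0..0: t=0:+1/159667200 = 1/159667200; ⇒ 3j(6 2 8; 5 0 -5)² = 9/1190, sgn -1
I_A²/I_B² = (1/2380)/(9/1190) = 1/18

1/18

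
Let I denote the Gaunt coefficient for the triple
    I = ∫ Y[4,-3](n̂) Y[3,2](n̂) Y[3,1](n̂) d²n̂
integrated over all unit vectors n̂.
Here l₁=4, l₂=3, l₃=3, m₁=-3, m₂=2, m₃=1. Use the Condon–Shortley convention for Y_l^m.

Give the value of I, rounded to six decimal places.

-0.095955

m-sum 0 ✓  L=10 even ✓  1≤3≤7 ✓
Π(2lᵢ+1) = 9×7×7 = 441
triangle coeff Δ(4,3,3) = 1/34650
Σ_t [1,3]: t=1:−1/72 t=2:+1/16 t=3:−1/72 = 5/144
(3j)²=2/77 [(4 3 3; 0 0 0)], sign=-1
Σ_t [3,4]: t=3:−1/288 t=4:+1/144 = 1/288
(3j)²=1/99 [(4 3 3; -3 2 1)], sign=+1
⇒ 4πI² = 14/121
I = (-1)√(14/121/(4π)) = -0.09595473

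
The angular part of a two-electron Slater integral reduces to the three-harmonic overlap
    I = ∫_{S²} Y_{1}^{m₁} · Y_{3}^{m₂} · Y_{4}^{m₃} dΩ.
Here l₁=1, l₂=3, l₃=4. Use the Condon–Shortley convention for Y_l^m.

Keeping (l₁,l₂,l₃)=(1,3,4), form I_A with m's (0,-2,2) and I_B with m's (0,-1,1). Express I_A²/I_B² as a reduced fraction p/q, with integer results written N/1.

4/5

Shared (l₁,l₂,l₃)=(1,3,4): N and (l;000)² cancel in I_A²/I_B².
A: Δ = 0!·2!·6!/9! = 1/252; Racah Σ t=0..0: t=0:+1/120 = 1/120; ⇒ 3j(1 3 4; 0 -2 2)² = 1/21, sgn +1
B: Δ = 0!·2!·6!/9! = 1/252; Racah Σ t=0..0: t=0:+1/48 = 1/48; ⇒ 3j(1 3 4; 0 -1 1)² = 5/84, sgn -1
I_A²/I_B² = (1/21)/(5/84) = 4/5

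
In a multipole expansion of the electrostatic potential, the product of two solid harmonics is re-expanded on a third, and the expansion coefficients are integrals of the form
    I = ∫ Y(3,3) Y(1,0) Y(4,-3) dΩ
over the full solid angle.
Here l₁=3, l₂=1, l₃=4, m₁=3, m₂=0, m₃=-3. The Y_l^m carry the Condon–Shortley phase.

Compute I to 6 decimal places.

-0.162868

m-sum 0 ✓  L=8 even ✓  2≤4≤4 ✓
Π(2lᵢ+1) = 7×3×9 = 189
triangle coeff Δ(3,1,4) = 1/252
Σ_t [0,0]: t=0:+1/36 = 1/36
(3j)²=4/63 [(3 1 4; 0 0 0)], sign=+1
Σ_t [0,0]: t=0:+1/720 = 1/720
(3j)²=1/36 [(3 1 4; 3 0 -3)], sign=-1
⇒ 4πI² = 1/3
I = (-1)√(1/3/(4π)) = -0.16286750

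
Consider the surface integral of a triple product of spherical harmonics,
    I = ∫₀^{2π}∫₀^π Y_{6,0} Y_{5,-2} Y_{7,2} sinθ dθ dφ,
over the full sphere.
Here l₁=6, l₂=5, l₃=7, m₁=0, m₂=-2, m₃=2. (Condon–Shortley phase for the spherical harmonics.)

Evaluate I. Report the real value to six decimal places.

-0.056352

Checks pass: Σm=0; 18 even; l₃=7∈[1,11].
(2·6+1)(2·5+1)(2·7+1) = 2145
Δ: 4! 8! 6! / 19! → 1/174594420
sum: t=0:+1/4147200 t=1:−1/207360 t=2:+1/82944 t=3:−1/207360 t=4:+1/4147200 = 1/345600
3j²(6 5 7; 0 0 0) = Δ·Π!·Σ² = 420/46189  (sign -1)
sum: t=0:+1/1244160 t=1:−1/207360 t=2:+1/276480 t=3:−1/3110400 = -1/1382400
3j²(6 5 7; 0 -2 2) = Δ·Π!·Σ² = 189/92378  (sign +1)
combine: 4πI² = 2145·420/46189·189/92378 = 595350/14919047
take √, sign -1: I = -0.05635218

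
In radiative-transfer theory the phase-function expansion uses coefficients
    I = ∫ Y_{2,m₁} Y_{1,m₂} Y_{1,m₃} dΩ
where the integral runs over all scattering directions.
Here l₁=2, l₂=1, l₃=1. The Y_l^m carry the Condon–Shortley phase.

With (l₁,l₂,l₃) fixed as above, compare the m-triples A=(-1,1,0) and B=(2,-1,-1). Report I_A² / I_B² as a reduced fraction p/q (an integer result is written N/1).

Shared (l₁,l₂,l₃)=(2,1,1): N and (l;000)² cancel in I_A²/I_B².
A: Δ = 2!·2!·0!/5! = 1/30; Racah Σ t=2..2: t=2:+1/2 = 1/2; ⇒ 3j(2 1 1; -1 1 0)² = 1/10, sgn -1
B: Δ = 2!·2!·0!/5! = 1/30; Racah Σ t=0..0: t=0:+1/4 = 1/4; ⇒ 3j(2 1 1; 2 -1 -1)² = 1/5, sgn +1
I_A²/I_B² = (1/10)/(1/5) = 1/2

1/2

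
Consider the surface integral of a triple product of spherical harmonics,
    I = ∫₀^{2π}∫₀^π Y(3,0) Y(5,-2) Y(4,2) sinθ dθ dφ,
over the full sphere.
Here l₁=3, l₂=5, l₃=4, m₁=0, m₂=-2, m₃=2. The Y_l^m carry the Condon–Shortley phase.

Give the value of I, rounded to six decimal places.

0.022664

m-sum 0 ✓  L=12 even ✓  2≤4≤8 ✓
Π(2lᵢ+1) = 7×11×9 = 693
triangle coeff Δ(3,5,4) = 1/180180
Σ_t [1,3]: t=1:−1/576 t=2:+1/144 t=3:−1/576 = 1/288
(3j)²=20/1001 [(3 5 4; 0 0 0)], sign=+1
Σ_t [1,3]: t=1:−1/576 t=2:+1/480 t=3:−1/8640 = 1/4320
(3j)²=1/2145 [(3 5 4; 0 -2 2)], sign=+1
⇒ 4πI² = 12/1859
I = (+1)√(12/1859/(4π)) = 0.02266449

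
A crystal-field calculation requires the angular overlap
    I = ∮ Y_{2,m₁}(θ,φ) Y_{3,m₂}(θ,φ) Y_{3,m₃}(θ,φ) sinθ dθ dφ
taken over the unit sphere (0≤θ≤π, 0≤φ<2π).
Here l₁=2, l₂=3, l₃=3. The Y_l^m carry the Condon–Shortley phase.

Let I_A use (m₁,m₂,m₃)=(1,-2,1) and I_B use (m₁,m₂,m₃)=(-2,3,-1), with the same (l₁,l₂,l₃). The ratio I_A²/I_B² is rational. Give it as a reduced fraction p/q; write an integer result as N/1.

3/2

Shared (l₁,l₂,l₃)=(2,3,3): N and (l;000)² cancel in I_A²/I_B².
A: Δ = 2!·2!·4!/9! = 1/3780; Racah Σ t=0..1: t=0:+1/12 t=1:−1/48 = 1/16; ⇒ 3j(2 3 3; 1 -2 1)² = 1/28, sgn +1
B: Δ = 2!·2!·4!/9! = 1/3780; Racah Σ t=2..2: t=2:+1/96 = 1/96; ⇒ 3j(2 3 3; -2 3 -1)² = 1/42, sgn +1
I_A²/I_B² = (1/28)/(1/42) = 3/2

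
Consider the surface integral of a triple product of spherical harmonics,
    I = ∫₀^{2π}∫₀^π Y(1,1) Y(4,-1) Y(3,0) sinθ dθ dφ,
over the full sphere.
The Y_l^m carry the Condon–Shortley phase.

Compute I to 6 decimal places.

-0.194664

Checks pass: Σm=0; 8 even; l₃=3∈[3,5].
(2·1+1)(2·4+1)(2·3+1) = 189
Δ: 2! 0! 6! / 9! → 1/252
sum: t=1:−1/36 = -1/36
3j²(1 4 3; 0 0 0) = Δ·Π!·Σ² = 4/63  (sign +1)
sum: t=0:+1/72 = 1/72
3j²(1 4 3; 1 -1 0) = Δ·Π!·Σ² = 5/126  (sign -1)
combine: 4πI² = 189·4/63·5/126 = 10/21
take √, sign -1: I = -0.19466390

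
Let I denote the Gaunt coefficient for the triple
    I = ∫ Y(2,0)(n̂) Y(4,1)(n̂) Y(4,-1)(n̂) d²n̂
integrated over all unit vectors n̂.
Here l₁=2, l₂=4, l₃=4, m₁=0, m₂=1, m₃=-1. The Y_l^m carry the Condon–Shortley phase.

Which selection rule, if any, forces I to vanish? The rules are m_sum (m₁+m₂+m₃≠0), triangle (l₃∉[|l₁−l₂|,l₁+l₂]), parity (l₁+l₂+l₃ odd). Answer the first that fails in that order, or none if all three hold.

none

m₁+m₂+m₃ = 0 + 1 − 1 = 0  ✓
triangle: |2−4|=2 ≤ l₃=4 ≤ 2+4=6  ✓
parity: l₁+l₂+l₃ = 10 is even  ✓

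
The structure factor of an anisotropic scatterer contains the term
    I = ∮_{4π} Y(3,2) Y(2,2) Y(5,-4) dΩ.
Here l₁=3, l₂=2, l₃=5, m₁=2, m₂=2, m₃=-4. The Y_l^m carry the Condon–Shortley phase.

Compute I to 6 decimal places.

m-sum 0 ✓  L=10 even ✓  1≤5≤5 ✓
Π(2lᵢ+1) = 7×5×11 = 385
triangle coeff Δ(3,2,5) = 1/2310
Σ_t [0,0]: t=0:+1/144 = 1/144
(3j)²=10/231 [(3 2 5; 0 0 0)], sign=-1
Σ_t [0,0]: t=0:+1/2880 = 1/2880
(3j)²=3/55 [(3 2 5; 2 2 -4)], sign=-1
⇒ 4πI² = 10/11
I = (+1)√(10/11/(4π)) = 0.26896683

0.268967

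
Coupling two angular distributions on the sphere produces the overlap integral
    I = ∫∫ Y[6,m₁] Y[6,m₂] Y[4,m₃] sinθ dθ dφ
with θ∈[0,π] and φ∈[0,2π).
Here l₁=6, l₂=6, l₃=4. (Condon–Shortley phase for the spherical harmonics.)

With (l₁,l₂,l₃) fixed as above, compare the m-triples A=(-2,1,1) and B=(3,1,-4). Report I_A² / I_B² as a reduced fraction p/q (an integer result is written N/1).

Same 6,6,4: normalisation and zero-m 3j drop out of the ratio.
A: Δ: 8! 4! 4! / 17! → 1/15315300; sum: t=4:+1/82944 t=5:−1/17280 t=6:+1/34560 t=7:−1/725760 = -53/2903040; 3j²(6 6 4; -2 1 1) = Δ·Π!·Σ² = 2809/306306  (sign +1)
B: Δ: 8! 4! 4! / 17! → 1/15315300; sum: t=3:−1/414720 = -1/414720; 3j²(6 6 4; 3 1 -4) = Δ·Π!·Σ² = 49/2431  (sign -1)
I_A²/I_B² = (2809/306306)/(49/2431) = 2809/6174

2809/6174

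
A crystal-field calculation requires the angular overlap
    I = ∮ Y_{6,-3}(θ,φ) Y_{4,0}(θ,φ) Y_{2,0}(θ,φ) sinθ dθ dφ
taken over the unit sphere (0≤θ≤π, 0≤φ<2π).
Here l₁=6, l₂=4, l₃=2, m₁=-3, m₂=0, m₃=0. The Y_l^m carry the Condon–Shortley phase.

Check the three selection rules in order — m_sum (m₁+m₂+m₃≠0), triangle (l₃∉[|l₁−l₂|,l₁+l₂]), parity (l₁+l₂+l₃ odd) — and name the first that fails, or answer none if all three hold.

azimuthal sum: -3 + 0 + 0 = -3  ✗
2 ≤ 2 ≤ 10 (triangle on l)
L = 6 + 4 + 2 = 12 (even)

m_sum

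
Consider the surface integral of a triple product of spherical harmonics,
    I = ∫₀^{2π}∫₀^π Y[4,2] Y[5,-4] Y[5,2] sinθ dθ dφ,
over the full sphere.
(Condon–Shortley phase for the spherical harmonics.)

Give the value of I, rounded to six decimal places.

m-sum 0 ✓  L=14 even ✓  1≤5≤9 ✓
Π(2lᵢ+1) = 9×11×11 = 1089
triangle coeff Δ(4,5,5) = 1/3153150
Σ_t [0,4]: t=0:+1/69120 t=1:−1/1728 t=2:+1/576 t=3:−1/1728 t=4:+1/69120 = 7/11520
(3j)²=2/143 [(4 5 5; 0 0 0)], sign=-1
Σ_t [0,1]: t=0:+1/11520 t=1:−1/25920 = 1/20736
(3j)²=5/429 [(4 5 5; 2 -4 2)], sign=-1
⇒ 4πI² = 30/169
I = (+1)√(30/169/(4π)) = 0.11885360

0.118854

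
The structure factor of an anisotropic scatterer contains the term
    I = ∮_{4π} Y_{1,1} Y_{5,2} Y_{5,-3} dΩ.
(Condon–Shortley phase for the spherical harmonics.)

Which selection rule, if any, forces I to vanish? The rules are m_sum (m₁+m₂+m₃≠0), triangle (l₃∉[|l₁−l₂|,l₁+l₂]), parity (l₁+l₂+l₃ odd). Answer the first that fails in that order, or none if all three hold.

m₁+m₂+m₃ = 1 + 2 − 3 = 0  ✓
triangle: |1−5|=4 ≤ l₃=5 ≤ 1+5=6  ✓
parity: l₁+l₂+l₃ = 11 is odd  ✗

parity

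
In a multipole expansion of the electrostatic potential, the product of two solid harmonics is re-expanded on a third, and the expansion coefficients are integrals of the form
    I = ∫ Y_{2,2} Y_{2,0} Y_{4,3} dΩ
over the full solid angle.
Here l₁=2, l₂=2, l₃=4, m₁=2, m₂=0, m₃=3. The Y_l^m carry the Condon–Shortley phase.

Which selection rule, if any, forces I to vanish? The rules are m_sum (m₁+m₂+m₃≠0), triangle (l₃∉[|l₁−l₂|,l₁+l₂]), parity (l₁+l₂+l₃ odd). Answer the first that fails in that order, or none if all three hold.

m_sum

azimuthal sum: 2 + 0 + 3 = 5  ✗
0 ≤ 4 ≤ 4 (triangle on l)
L = 2 + 2 + 4 = 8 (even)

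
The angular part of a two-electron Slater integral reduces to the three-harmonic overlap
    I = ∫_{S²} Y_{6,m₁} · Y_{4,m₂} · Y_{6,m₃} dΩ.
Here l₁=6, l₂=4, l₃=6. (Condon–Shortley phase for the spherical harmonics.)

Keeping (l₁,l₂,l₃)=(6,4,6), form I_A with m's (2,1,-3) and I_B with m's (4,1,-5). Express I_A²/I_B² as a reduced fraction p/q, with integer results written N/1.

169/22

Shared (l₁,l₂,l₃)=(6,4,6): N and (l;000)² cancel in I_A²/I_B².
A: Δ = 4!·8!·4!/17! = 1/15315300; Racah Σ t=1..4: t=1:−1/103680 t=2:+1/34560 t=3:−1/120960 t=4:+1/5806080 = 13/1161216; ⇒ 3j(6 4 6; 2 1 -3)² = 65/5236, sgn -1
B: Δ = 4!·8!·4!/17! = 1/15315300; Racah Σ t=1..2: t=1:−1/725760 t=2:+1/967680 = -1/2903040; ⇒ 3j(6 4 6; 4 1 -5)² = 5/3094, sgn +1
I_A²/I_B² = (65/5236)/(5/3094) = 169/22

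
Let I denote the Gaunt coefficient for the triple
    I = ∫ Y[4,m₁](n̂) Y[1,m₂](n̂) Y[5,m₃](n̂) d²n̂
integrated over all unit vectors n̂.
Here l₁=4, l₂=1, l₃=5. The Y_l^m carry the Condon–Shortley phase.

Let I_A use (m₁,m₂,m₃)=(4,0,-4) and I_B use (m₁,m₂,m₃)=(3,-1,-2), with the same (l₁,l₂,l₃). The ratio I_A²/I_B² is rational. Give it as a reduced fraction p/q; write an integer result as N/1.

l's match ⇒ only the (l;m) 3-j factors differ between A and B.
A: triangle coeff Δ(4,1,5) = 1/495; Σ_t [0,0]: t=0:+1/40320 = 1/40320; (3j)²=1/55 [(4 1 5; 4 0 -4)], sign=-1
B: triangle coeff Δ(4,1,5) = 1/495; Σ_t [0,0]: t=0:+1/10080 = 1/10080; (3j)²=1/165 [(4 1 5; 3 -1 -2)], sign=-1
I_A²/I_B² = (1/55)/(1/165) = 3/1

3/1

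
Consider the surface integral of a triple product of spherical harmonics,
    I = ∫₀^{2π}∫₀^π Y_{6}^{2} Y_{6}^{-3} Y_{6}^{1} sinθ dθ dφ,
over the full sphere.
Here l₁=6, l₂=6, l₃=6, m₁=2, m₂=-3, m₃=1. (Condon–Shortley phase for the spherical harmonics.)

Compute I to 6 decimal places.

m-sum 0 ✓  L=18 even ✓  0≤6≤12 ✓
Π(2lᵢ+1) = 13×13×13 = 2197
triangle coeff Δ(6,6,6) = 1/325909584
Σ_t [0,6]: t=0:+1/373248000 t=1:−1/1728000 t=2:+1/110592 t=3:−1/46656 t=4:+1/110592 t=5:−1/1728000 t=6:+1/373248000 = -7/1555200
(3j)²=400/46189 [(6 6 6; 0 0 0)], sign=-1
Σ_t [0,3]: t=0:+1/1244160 t=1:−1/207360 t=2:+1/276480 t=3:−1/3110400 = -1/1382400
(3j)²=189/92378 [(6 6 6; 2 -3 1)], sign=+1
⇒ 4πI² = 491400/12623809
I = (-1)√(491400/12623809/(4π)) = -0.05565670

-0.055657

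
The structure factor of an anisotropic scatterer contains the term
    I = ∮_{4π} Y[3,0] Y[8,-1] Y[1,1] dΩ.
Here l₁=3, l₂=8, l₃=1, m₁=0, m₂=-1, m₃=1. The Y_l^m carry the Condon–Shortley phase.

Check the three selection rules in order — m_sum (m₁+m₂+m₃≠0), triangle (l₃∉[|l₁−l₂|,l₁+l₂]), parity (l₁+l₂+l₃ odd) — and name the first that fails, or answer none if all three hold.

triangle

m₁+m₂+m₃ = 0 − 1 + 1 = 0  ✓
triangle: |3−8|=5 ≤ l₃=1 ≤ 3+8=11  ✗
parity: l₁+l₂+l₃ = 12 is even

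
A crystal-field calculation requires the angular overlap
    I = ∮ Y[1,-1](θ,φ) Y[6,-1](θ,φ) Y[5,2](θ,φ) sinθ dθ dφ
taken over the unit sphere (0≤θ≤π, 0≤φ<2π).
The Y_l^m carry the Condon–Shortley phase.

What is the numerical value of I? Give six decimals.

m-sum 0 ✓  L=12 even ✓  5≤5≤7 ✓
Π(2lᵢ+1) = 3×13×11 = 429
triangle coeff Δ(1,6,5) = 1/858
Σ_t [1,1]: t=1:−1/14400 = -1/14400
(3j)²=6/143 [(1 6 5; 0 0 0)], sign=+1
Σ_t [2,2]: t=2:+1/60480 = 1/60480
(3j)²=5/429 [(1 6 5; -1 -1 2)], sign=-1
⇒ 4πI² = 30/143
I = (-1)√(30/143/(4π)) = -0.12920749

-0.129207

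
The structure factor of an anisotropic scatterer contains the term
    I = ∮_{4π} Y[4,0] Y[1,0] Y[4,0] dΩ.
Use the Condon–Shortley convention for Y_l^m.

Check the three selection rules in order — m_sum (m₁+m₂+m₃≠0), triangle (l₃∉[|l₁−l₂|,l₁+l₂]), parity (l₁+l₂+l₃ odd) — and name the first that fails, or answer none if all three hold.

parity

azimuthal sum: 0 + 0 + 0 = 0  ✓
3 ≤ 4 ≤ 5 (triangle on l)  ✓
L = 4 + 1 + 4 = 9 (odd)  ✗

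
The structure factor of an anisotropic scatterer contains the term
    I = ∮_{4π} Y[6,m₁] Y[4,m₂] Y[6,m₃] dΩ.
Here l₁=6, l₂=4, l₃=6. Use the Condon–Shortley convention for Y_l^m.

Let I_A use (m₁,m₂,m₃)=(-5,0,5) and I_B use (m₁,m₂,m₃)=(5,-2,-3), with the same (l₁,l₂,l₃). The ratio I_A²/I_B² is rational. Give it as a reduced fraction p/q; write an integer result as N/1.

11/24

Same 6,4,6: normalisation and zero-m 3j drop out of the ratio.
A: Δ: 4! 8! 4! / 17! → 1/15315300; sum: t=3:−1/1451520 t=4:+1/2903040 = -1/2903040; 3j²(6 4 6; -5 0 5) = Δ·Π!·Σ² = 11/1547  (sign +1)
B: Δ: 4! 8! 4! / 17! → 1/15315300; sum: t=0:+1/483840 t=1:−1/1451520 = 1/725760; 3j²(6 4 6; 5 -2 -3) = Δ·Π!·Σ² = 24/1547  (sign -1)
I_A²/I_B² = (11/1547)/(24/1547) = 11/24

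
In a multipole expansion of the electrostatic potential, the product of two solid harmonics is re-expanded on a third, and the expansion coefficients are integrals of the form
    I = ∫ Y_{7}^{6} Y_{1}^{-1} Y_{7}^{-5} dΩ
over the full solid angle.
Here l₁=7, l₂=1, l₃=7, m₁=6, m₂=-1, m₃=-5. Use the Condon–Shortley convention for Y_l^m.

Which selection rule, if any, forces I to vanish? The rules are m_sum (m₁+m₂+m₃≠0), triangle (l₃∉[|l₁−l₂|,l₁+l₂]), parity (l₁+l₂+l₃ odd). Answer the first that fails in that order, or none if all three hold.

parity

m₁+m₂+m₃ = 6 − 1 − 5 = 0  ✓
triangle: |7−1|=6 ≤ l₃=7 ≤ 7+1=8  ✓
parity: l₁+l₂+l₃ = 15 is odd  ✗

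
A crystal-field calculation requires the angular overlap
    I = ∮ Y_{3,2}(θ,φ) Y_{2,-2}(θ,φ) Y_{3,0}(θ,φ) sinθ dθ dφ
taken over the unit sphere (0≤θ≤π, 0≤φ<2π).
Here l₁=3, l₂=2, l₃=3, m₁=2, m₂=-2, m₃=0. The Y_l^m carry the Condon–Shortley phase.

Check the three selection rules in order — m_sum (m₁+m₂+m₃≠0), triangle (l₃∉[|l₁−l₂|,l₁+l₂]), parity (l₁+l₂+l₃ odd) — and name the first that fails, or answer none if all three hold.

Σmᵢ = 0  ✓
l₃∈[|l₁−l₂|,l₁+l₂]=[1,5], have l₃=3  ✓
Σlᵢ = 8 ⇒ even  ✓

none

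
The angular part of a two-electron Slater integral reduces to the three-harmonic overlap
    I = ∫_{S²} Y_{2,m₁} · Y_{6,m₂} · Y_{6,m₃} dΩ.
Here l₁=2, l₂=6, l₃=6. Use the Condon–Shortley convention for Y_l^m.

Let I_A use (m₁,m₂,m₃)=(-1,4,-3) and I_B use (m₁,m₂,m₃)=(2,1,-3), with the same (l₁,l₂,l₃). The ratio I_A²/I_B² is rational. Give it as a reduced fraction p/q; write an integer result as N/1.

49/48

Same 2,6,6: normalisation and zero-m 3j drop out of the ratio.
A: Δ: 2! 2! 10! / 15! → 1/90090; sum: t=1:−1/725760 t=2:+1/161280 = 1/207360; 3j²(2 6 6; -1 4 -3) = Δ·Π!·Σ² = 7/286  (sign -1)
B: Δ: 2! 2! 10! / 15! → 1/90090; sum: t=0:+1/120960 = 1/120960; 3j²(2 6 6; 2 1 -3) = Δ·Π!·Σ² = 24/1001  (sign -1)
I_A²/I_B² = (7/286)/(24/1001) = 49/48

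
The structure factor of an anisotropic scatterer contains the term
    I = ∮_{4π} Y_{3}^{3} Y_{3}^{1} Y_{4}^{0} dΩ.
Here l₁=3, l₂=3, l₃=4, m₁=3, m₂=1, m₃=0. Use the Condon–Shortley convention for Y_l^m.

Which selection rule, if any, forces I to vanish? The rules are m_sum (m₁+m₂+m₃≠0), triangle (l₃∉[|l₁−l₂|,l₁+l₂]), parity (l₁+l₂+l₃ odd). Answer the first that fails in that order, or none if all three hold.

Σmᵢ = 4  ✗
l₃∈[|l₁−l₂|,l₁+l₂]=[0,6], have l₃=4
Σlᵢ = 10 ⇒ even

m_sum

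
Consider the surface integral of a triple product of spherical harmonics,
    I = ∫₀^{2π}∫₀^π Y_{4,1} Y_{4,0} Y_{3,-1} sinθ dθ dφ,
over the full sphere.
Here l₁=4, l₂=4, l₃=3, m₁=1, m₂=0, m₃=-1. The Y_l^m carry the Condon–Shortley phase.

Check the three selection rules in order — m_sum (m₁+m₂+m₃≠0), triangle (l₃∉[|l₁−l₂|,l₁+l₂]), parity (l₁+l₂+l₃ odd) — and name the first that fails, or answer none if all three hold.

parity

Σmᵢ = 0  ✓
l₃∈[|l₁−l₂|,l₁+l₂]=[0,8], have l₃=3  ✓
Σlᵢ = 11 ⇒ odd  ✗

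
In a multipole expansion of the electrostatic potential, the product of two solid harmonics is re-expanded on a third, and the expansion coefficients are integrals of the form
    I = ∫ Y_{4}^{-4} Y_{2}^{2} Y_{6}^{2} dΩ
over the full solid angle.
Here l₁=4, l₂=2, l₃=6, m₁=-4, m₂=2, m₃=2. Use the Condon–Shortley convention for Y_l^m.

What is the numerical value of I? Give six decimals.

0.015904

m-sum 0 ✓  L=12 even ✓  2≤6≤6 ✓
Π(2lᵢ+1) = 9×5×13 = 585
triangle coeff Δ(4,2,6) = 1/6435
Σ_t [0,0]: t=0:+1/2304 = 1/2304
(3j)²=5/143 [(4 2 6; 0 0 0)], sign=+1
Σ_t [0,0]: t=0:+1/967680 = 1/967680
(3j)²=1/6435 [(4 2 6; -4 2 2)], sign=+1
⇒ 4πI² = 5/1573
I = (+1)√(5/1573/(4π)) = 0.01590434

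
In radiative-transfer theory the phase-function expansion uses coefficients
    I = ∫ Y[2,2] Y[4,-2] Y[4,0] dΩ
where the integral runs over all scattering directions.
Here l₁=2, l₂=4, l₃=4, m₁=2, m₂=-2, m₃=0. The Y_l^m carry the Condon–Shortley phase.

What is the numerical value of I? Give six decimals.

-0.190365

Checks pass: Σm=0; 10 even; l₃=4∈[2,6].
(2·2+1)(2·4+1)(2·4+1) = 405
Δ: 2! 2! 6! / 11! → 1/13860
sum: t=0:+1/192 t=1:−1/36 t=2:+1/192 = -5/288
3j²(2 4 4; 0 0 0) = Δ·Π!·Σ² = 20/693  (sign -1)
sum: t=0:+1/192 = 1/192
3j²(2 4 4; 2 -2 0) = Δ·Π!·Σ² = 3/77  (sign +1)
combine: 4πI² = 405·20/693·3/77 = 2700/5929
take √, sign -1: I = -0.19036462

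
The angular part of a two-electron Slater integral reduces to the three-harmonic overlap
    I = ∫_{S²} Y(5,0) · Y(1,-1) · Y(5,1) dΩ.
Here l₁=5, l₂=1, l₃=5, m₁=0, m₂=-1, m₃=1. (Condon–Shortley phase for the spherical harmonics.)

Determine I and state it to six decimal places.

0.000000

Σlᵢ=11 odd — θ-integrand is odd under cosθ→−cosθ; I=0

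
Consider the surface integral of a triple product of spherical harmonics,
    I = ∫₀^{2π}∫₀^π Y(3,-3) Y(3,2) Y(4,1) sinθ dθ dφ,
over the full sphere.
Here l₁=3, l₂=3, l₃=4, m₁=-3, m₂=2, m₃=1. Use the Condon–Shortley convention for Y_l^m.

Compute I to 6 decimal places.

Rules hold: Σm=0, L=10 even, 0≤4≤6.
N = 7·7·9 = 441
Δ = 2!·4!·4!/11! = 1/34650
Racah Σ t=0..2: t=0:+1/72 t=1:−1/16 t=2:+1/72 = -5/144
⇒ 3j(3 3 4; 0 0 0)² = 2/77, sgn -1
Racah Σ t=2..2: t=2:+1/288 = 1/288
⇒ 3j(3 3 4; -3 2 1)² = 5/231, sgn -1
4πI² = N·(3j₀)²·(3jₘ)² = 30/121
I = +1·√(0.247934/4π) = 0.14046335

0.140463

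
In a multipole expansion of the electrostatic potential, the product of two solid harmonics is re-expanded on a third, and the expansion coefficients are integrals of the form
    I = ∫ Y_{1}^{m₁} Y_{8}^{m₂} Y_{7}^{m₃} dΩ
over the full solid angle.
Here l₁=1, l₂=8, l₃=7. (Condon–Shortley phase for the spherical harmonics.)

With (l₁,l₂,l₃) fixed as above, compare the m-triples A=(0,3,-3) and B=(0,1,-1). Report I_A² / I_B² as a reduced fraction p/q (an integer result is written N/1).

55/63

l's match ⇒ only the (l;m) 3-j factors differ between A and B.
A: triangle coeff Δ(1,8,7) = 1/2040; Σ_t [1,1]: t=1:−1/87091200 = -1/87091200; (3j)²=11/408 [(1 8 7; 0 3 -3)], sign=-1
B: triangle coeff Δ(1,8,7) = 1/2040; Σ_t [1,1]: t=1:−1/29030400 = -1/29030400; (3j)²=21/680 [(1 8 7; 0 1 -1)], sign=-1
I_A²/I_B² = (11/408)/(21/680) = 55/63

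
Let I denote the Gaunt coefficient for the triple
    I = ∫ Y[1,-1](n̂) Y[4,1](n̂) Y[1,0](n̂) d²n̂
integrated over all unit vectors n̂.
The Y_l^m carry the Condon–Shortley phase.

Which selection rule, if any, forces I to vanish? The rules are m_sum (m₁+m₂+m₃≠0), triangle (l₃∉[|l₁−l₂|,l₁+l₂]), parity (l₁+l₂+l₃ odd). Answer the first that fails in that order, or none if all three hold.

triangle

Σmᵢ = 0  ✓
l₃∈[|l₁−l₂|,l₁+l₂]=[3,5], have l₃=1  ✗
Σlᵢ = 6 ⇒ even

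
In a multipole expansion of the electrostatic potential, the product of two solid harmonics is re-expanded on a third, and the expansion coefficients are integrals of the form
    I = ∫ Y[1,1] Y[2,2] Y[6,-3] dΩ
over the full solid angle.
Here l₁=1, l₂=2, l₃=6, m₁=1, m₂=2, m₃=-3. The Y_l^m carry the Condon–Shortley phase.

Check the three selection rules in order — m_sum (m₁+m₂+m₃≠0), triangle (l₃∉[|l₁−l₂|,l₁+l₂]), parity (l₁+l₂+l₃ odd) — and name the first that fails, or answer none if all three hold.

triangle

m₁+m₂+m₃ = 1 + 2 − 3 = 0  ✓
triangle: |1−2|=1 ≤ l₃=6 ≤ 1+2=3  ✗
parity: l₁+l₂+l₃ = 9 is odd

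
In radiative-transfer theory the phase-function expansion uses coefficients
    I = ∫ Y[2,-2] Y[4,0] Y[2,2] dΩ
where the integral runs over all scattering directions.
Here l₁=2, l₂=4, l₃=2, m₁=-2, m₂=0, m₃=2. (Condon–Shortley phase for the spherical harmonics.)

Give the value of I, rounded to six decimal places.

0.040299

Rules hold: Σm=0, L=8 even, 2≤2≤6.
N = 5·9·5 = 225
Δ = 4!·0!·4!/9! = 1/630
Racah Σ t=2..2: t=2:+1/16 = 1/16
⇒ 3j(2 4 2; 0 0 0)² = 2/35, sgn +1
Racah Σ t=4..4: t=4:+1/576 = 1/576
⇒ 3j(2 4 2; -2 0 2)² = 1/630, sgn +1
4πI² = N·(3j₀)²·(3jₘ)² = 1/49
I = +1·√(0.0204082/4π) = 0.04029926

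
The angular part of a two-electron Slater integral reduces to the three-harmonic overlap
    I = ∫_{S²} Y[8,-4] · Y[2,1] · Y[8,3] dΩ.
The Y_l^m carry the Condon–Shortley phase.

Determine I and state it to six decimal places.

0.146979

m-sum 0 ✓  L=18 even ✓  6≤8≤10 ✓
Π(2lᵢ+1) = 17×5×17 = 1445
triangle coeff Δ(8,2,8) = 1/348840
Σ_t [0,2]: t=0:+1/116121600 t=1:−1/25401600 t=2:+1/116121600 = -1/45158400
(3j)²=24/1615 [(8 2 8; 0 0 0)], sign=-1
Σ_t [1,2]: t=1:−1/479001600 t=2:+1/174182400 = 1/273715200
(3j)²=49/3876 [(8 2 8; -4 1 3)], sign=-1
⇒ 4πI² = 98/361
I = (+1)√(98/361/(4π)) = 0.14697873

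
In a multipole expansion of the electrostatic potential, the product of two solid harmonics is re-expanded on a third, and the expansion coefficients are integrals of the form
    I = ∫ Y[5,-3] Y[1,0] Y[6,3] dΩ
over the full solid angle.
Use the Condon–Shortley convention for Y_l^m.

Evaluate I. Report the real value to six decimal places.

Checks pass: Σm=0; 12 even; l₃=6∈[4,6].
(2·5+1)(2·1+1)(2·6+1) = 429
Δ: 0! 10! 2! / 13! → 1/858
sum: t=0:+1/14400 = 1/14400
3j²(5 1 6; 0 0 0) = Δ·Π!·Σ² = 6/143  (sign +1)
sum: t=0:+1/80640 = 1/80640
3j²(5 1 6; -3 0 3) = Δ·Π!·Σ² = 9/286  (sign -1)
combine: 4πI² = 429·6/143·9/286 = 81/143
take √, sign -1: I = -0.21230956

-0.212310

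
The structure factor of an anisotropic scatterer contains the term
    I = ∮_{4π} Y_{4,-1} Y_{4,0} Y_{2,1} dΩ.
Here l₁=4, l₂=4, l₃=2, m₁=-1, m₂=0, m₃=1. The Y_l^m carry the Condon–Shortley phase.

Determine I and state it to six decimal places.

Checks pass: Σm=0; 10 even; l₃=2∈[0,8].
(2·4+1)(2·4+1)(2·2+1) = 405
Δ: 6! 2! 2! / 11! → 1/13860
sum: t=2:+1/192 t=3:−1/36 t=4:+1/192 = -5/288
3j²(4 4 2; 0 0 0) = Δ·Π!·Σ² = 20/693  (sign -1)
sum: t=3:−1/72 t=4:+1/96 = -1/288
3j²(4 4 2; -1 0 1) = Δ·Π!·Σ² = 1/462  (sign +1)
combine: 4πI² = 405·20/693·1/462 = 150/5929
take √, sign -1: I = -0.04486937

-0.044869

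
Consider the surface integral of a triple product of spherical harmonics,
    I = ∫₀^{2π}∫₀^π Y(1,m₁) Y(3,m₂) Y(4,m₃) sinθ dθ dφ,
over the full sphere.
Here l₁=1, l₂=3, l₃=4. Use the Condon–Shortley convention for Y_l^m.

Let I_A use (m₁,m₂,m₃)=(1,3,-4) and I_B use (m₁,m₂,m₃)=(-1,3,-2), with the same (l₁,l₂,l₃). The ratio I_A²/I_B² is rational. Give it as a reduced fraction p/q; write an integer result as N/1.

28/1

Same 1,3,4: normalisation and zero-m 3j drop out of the ratio.
A: Δ: 0! 2! 6! / 9! → 1/252; sum: t=0:+1/1440 = 1/1440; 3j²(1 3 4; 1 3 -4) = Δ·Π!·Σ² = 1/9  (sign +1)
B: Δ: 0! 2! 6! / 9! → 1/252; sum: t=0:+1/1440 = 1/1440; 3j²(1 3 4; -1 3 -2) = Δ·Π!·Σ² = 1/252  (sign +1)
I_A²/I_B² = (1/9)/(1/252) = 28/1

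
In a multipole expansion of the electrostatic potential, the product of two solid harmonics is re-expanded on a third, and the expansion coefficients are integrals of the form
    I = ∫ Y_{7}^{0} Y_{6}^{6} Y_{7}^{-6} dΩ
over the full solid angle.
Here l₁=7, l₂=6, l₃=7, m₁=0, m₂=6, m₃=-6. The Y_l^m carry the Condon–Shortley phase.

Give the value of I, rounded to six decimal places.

-0.087336

m-sum 0 ✓  L=20 even ✓  1≤7≤13 ✓
Π(2lᵢ+1) = 15×13×15 = 2925
triangle coeff Δ(7,6,7) = 1/2444321880
Σ_t [0,6]: t=0:+1/2612736000 t=1:−1/20736000 t=2:+1/1658880 t=3:−1/746496 t=4:+1/1658880 t=5:−1/20736000 t=6:+1/2612736000 = -1/4354560
(3j)²=1000/138567 [(7 6 7; 0 0 0)], sign=+1
Σ_t [6,6]: t=6:+1/2612736000 = 1/2612736000
(3j)²=22/4845 [(7 6 7; 0 6 -6)], sign=-1
⇒ 4πI² = 10000/104329
I = (-1)√(10000/104329/(4π)) = -0.08733585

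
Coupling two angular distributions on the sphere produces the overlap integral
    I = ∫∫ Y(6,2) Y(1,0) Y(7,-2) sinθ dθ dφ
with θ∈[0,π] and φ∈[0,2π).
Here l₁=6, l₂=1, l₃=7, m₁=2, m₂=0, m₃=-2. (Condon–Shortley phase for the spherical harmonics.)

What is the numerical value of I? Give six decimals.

Rules hold: Σm=0, L=14 even, 5≤7≤7.
N = 13·3·15 = 585
Δ = 0!·12!·2!/15! = 1/1365
Racah Σ t=0..0: t=0:+1/518400 = 1/518400
⇒ 3j(6 1 7; 0 0 0)² = 7/195, sgn -1
Racah Σ t=0..0: t=0:+1/967680 = 1/967680
⇒ 3j(6 1 7; 2 0 -2)² = 3/91, sgn -1
4πI² = N·(3j₀)²·(3jₘ)² = 9/13
I = +1·√(0.692308/4π) = 0.23471705

0.234717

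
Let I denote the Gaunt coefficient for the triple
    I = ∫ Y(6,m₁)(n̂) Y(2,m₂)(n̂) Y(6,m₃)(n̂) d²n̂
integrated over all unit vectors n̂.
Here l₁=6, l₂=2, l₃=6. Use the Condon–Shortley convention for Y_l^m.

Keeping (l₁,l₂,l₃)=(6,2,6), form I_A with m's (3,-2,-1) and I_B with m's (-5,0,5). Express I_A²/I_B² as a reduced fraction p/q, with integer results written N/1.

Same 6,2,6: normalisation and zero-m 3j drop out of the ratio.
A: Δ: 2! 10! 2! / 15! → 1/90090; sum: t=0:+1/120960 = 1/120960; 3j²(6 2 6; 3 -2 -1) = Δ·Π!·Σ² = 24/1001  (sign -1)
B: Δ: 2! 10! 2! / 15! → 1/90090; sum: t=1:−1/3628800 t=2:+1/1451520 = 1/2419200; 3j²(6 2 6; -5 0 5) = Δ·Π!·Σ² = 11/910  (sign -1)
I_A²/I_B² = (24/1001)/(11/910) = 240/121

240/121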